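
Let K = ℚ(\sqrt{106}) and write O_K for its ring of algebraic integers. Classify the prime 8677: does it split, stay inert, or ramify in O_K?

Since 106 ≢ 1 mod 4, the ring of integers is ℤ[√106] with discriminant 4·106 = 424.
Since gcd(8677, 424) = 1 the prime 8677 does not ramify.
(106/8677) = 106^4338 mod 8677 = 8676, giving Legendre symbol -1.
Legendre symbol -1 ⇒ 8677 is inert.

inert — (8677) stays prime in O_K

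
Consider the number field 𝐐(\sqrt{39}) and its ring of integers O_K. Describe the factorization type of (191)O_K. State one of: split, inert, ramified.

d = 39 ≡ 3 (mod 4), so O_K = ℤ[√39] and disc(K) = 4d = 156.
Since gcd(191, 156) = 1 the prime 191 does not ramify.
(39/191) = 39^95 mod 191 = 1, giving Legendre symbol 1.
(39/191) = 1, so 191 splits.

split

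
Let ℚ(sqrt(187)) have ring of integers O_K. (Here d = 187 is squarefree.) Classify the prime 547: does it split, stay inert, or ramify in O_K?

Since 187 ≢ 1 mod 4, the ring of integers is ℤ[√187] with discriminant 4·187 = 748.
Since gcd(547, 748) = 1 the prime 547 does not ramify.
(187/547) = 187^273 mod 547 = 546, giving Legendre symbol -1.
(187/547) = -1, so 547 is inert.

547 remains inert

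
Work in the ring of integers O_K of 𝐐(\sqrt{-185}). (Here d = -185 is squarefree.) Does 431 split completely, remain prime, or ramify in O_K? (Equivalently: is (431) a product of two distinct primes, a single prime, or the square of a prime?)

Since -185 ≢ 1 mod 4, the ring of integers is ℤ[√-185] with discriminant 4·(-185) = -740.
disc(K) = -740 is not divisible by 431; 431 is unramified.
(-185/431) = 246^215 mod 431 = 1, giving Legendre symbol 1.
(-185/431) = 1, so 431 splits.

431 splits in O_K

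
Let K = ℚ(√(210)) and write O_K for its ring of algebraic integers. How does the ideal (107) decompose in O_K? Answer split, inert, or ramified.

d = 210 ≡ 2 (mod 4), so O_K = ℤ[√210] and disc(K) = 4d = 840.
107 ∤ 840, so 107 is unramified.
(210/107) = 103^53 mod 107 = 106, giving Legendre symbol -1.
Legendre symbol -1 ⇒ 107 is inert.

107 remains inert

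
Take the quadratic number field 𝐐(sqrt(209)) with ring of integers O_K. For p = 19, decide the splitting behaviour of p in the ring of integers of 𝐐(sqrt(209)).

ramified

209 mod 4 = 1, hence disc K = 209 and O_K = ℤ[(1+√209)/2].
disc(K) = 209 = 19·11, so p = 19 is ramified.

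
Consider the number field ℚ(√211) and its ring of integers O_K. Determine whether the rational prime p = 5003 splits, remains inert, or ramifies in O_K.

211 mod 4 = 3, hence disc K = 4·211 = 844 and O_K = ℤ[√211].
disc(K) = 844 is not divisible by 5003; 5003 is unramified.
Legendre symbol by Euler's criterion: (211/5003) ≡ 211^2501 ≡ 5002 (mod 5003), i.e. (211/5003) = -1.
Legendre symbol -1 ⇒ 5003 is inert.

inert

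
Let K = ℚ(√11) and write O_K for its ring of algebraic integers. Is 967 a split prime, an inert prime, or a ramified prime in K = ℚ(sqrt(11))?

11 mod 4 = 3, hence disc K = 4·11 = 44 and O_K = ℤ[√11].
Since gcd(967, 44) = 1 the prime 967 does not ramify.
Compute (11/967) via Euler: 11^((967-1)/2) mod 967 = 1, so (11/967) = 1.
d is a quadratic residue mod p, hence 967 splits in O_K.

split — (967) = 𝔭₁𝔭₂ with 𝔭₁ ≠ 𝔭₂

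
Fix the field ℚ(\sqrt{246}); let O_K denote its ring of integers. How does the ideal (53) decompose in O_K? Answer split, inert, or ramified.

p is inert

246 mod 4 = 2, hence disc K = 4·246 = 984 and O_K = ℤ[√246].
Since gcd(53, 984) = 1 the prime 53 does not ramify.
Legendre symbol by Euler's criterion: (246/53) ≡ 246^26 ≡ 52 (mod 53), i.e. (246/53) = -1.
(246/53) = -1, so 53 is inert.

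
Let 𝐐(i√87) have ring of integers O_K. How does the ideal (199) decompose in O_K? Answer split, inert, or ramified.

-87 mod 4 = 1, hence disc K = -87 and O_K = ℤ[(1+√-87)/2].
199 ∤ -87, so 199 is unramified.
Legendre symbol by Euler's criterion: (-87/199) ≡ (-87)^99 ≡ 1 (mod 199), i.e. (-87/199) = 1.
d is a quadratic residue mod p, hence 199 splits in O_K.

199 splits in O_K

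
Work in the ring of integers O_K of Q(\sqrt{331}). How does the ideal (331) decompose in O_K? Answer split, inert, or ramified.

d = 331 ≡ 3 (mod 4), so O_K = ℤ[√331] and disc(K) = 4d = 1324.
Ramification test: 331 | 1324. The prime 331 ramifies in K.

ramified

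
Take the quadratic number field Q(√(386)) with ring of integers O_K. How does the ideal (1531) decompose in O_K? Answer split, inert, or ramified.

386 mod 4 = 2, hence disc K = 4·386 = 1544 and O_K = ℤ[√386].
disc(K) = 1544 is not divisible by 1531; 1531 is unramified.
Euler's criterion: 386^765 mod 1531 = 1. Thus (386|1531) = 1.
(386/1531) = 1, so 1531 splits.

p splits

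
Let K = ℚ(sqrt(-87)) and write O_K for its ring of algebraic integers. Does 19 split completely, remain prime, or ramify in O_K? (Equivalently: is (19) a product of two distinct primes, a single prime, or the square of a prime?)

19 remains inert

-87 mod 4 = 1, hence disc K = -87 and O_K = ℤ[(1+√-87)/2].
19 ∤ -87, so 19 is unramified.
Euler's criterion: (-87)^9 mod 19 = 18. Thus (-87|19) = -1.
d is a non-residue mod p, hence 19 remains inert in O_K.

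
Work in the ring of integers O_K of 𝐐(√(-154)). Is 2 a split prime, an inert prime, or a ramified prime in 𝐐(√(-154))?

ramified

-154 mod 4 = 2, hence disc K = 4·(-154) = -616 and O_K = ℤ[√-154].
Ramification test: 2 | -616. The prime 2 ramifies in K.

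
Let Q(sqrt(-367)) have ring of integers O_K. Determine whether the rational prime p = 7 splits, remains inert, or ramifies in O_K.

splits completely

Since -367 ≡ 1 mod 4, the ring of integers is ℤ[(1+√-367)/2] with discriminant -367.
7 ∤ -367, so 7 is unramified.
Legendre symbol by Euler's criterion: (-367/7) ≡ (-367)^3 ≡ 1 (mod 7), i.e. (-367/7) = 1.
d is a quadratic residue mod p, hence 7 splits in O_K.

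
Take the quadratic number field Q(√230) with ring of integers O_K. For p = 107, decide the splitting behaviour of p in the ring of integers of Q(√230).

Since 230 ≢ 1 mod 4, the ring of integers is ℤ[√230] with discriminant 4·230 = 920.
Since gcd(107, 920) = 1 the prime 107 does not ramify.
Euler's criterion: 230^53 mod 107 = 1. Thus (230|107) = 1.
Legendre symbol 1 ⇒ 107 is split.

p splits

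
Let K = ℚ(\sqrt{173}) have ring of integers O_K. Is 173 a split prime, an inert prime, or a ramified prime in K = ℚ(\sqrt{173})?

173 mod 4 = 1, hence disc K = 173 and O_K = ℤ[(1+√173)/2].
disc(K) = 173 = 173·1, so p = 173 is ramified.

ramifies in O_K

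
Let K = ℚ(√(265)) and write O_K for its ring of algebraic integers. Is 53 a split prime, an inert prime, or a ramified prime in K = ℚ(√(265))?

Since 265 ≡ 1 mod 4, the ring of integers is ℤ[(1+√265)/2] with discriminant 265.
53 divides disc(K) = 265, so 53 ramifies.

ramifies in O_K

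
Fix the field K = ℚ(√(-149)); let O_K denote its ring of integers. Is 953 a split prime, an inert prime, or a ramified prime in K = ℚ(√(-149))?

-149 mod 4 = 3, hence disc K = 4·(-149) = -596 and O_K = ℤ[√-149].
953 ∤ -596, so 953 is unramified.
(-149/953) = 804^476 mod 953 = 952, giving Legendre symbol -1.
Legendre symbol -1 ⇒ 953 is inert.

953 remains inert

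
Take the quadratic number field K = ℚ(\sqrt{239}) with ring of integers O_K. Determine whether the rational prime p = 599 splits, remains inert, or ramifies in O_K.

599 remains inert

239 mod 4 = 3, hence disc K = 4·239 = 956 and O_K = ℤ[√239].
disc(K) = 956 is not divisible by 599; 599 is unramified.
Euler's criterion: 239^299 mod 599 = 598. Thus (239|599) = -1.
d is a non-residue mod p, hence 599 remains inert in O_K.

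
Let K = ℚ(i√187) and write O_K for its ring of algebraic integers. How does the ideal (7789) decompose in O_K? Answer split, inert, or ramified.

inert

Since -187 ≡ 1 mod 4, the ring of integers is ℤ[(1+√-187)/2] with discriminant -187.
Since gcd(7789, -187) = 1 the prime 7789 does not ramify.
Euler's criterion: (-187)^3894 mod 7789 = 7788. Thus (-187|7789) = -1.
(-187/7789) = -1, so 7789 is inert.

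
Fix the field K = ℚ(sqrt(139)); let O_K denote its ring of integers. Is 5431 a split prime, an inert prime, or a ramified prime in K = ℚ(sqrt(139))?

d = 139 ≡ 3 (mod 4), so O_K = ℤ[√139] and disc(K) = 4d = 556.
Since gcd(5431, 556) = 1 the prime 5431 does not ramify.
Compute (139/5431) via Euler: 139^((5431-1)/2) mod 5431 = 1, so (139/5431) = 1.
(139/5431) = 1, so 5431 splits.

split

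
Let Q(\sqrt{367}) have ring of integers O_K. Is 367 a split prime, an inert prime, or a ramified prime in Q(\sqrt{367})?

ramified — (367) = 𝔭²

367 mod 4 = 3, hence disc K = 4·367 = 1468 and O_K = ℤ[√367].
367 divides disc(K) = 1468, so 367 ramifies.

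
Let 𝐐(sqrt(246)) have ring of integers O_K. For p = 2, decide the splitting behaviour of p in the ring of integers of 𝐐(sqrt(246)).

ramified — (2) = 𝔭²

d = 246 ≡ 2 (mod 4), so O_K = ℤ[√246] and disc(K) = 4d = 984.
disc(K) = 984 = 2·492, so p = 2 is ramified.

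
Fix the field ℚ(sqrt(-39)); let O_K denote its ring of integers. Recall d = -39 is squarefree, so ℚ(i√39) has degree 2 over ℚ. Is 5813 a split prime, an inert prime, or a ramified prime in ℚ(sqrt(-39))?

Since -39 ≡ 1 mod 4, the ring of integers is ℤ[(1+√-39)/2] with discriminant -39.
disc(K) = -39 is not divisible by 5813; 5813 is unramified.
Compute (-39/5813) via Euler: 5774^((5813-1)/2) mod 5813 = 1, so (-39/5813) = 1.
(-39/5813) = 1, so 5813 splits.

split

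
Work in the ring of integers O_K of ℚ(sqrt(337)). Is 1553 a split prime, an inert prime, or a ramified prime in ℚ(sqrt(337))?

1553 remains inert

Since 337 ≡ 1 mod 4, the ring of integers is ℤ[(1+√337)/2] with discriminant 337.
1553 ∤ 337, so 1553 is unramified.
(337/1553) = 337^776 mod 1553 = 1552, giving Legendre symbol -1.
Legendre symbol -1 ⇒ 1553 is inert.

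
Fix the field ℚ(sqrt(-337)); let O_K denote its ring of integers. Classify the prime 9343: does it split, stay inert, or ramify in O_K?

d = -337 ≡ 3 (mod 4), so O_K = ℤ[√-337] and disc(K) = 4d = -1348.
9343 ∤ -1348, so 9343 is unramified.
Legendre symbol by Euler's criterion: (-337/9343) ≡ (-337)^4671 ≡ 1 (mod 9343), i.e. (-337/9343) = 1.
Legendre symbol 1 ⇒ 9343 is split.

splits completely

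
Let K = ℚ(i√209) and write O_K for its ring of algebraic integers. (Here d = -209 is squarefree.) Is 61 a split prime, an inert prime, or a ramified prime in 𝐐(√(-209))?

d = -209 ≡ 3 (mod 4), so O_K = ℤ[√-209] and disc(K) = 4d = -836.
Since gcd(61, -836) = 1 the prime 61 does not ramify.
(-209/61) = 35^30 mod 61 = 60, giving Legendre symbol -1.
d is a non-residue mod p, hence 61 remains inert in O_K.

inert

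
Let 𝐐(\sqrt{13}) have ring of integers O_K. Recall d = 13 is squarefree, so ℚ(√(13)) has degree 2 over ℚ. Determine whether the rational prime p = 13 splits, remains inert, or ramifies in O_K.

Since 13 ≡ 1 mod 4, the ring of integers is ℤ[(1+√13)/2] with discriminant 13.
Ramification test: 13 | 13. The prime 13 ramifies in K.

ramifies in O_K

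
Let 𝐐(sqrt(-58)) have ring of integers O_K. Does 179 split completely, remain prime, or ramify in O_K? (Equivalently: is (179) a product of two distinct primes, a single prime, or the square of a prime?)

d = -58 ≡ 2 (mod 4), so O_K = ℤ[√-58] and disc(K) = 4d = -232.
disc(K) = -232 is not divisible by 179; 179 is unramified.
Compute (-58/179) via Euler: 121^((179-1)/2) mod 179 = 1, so (-58/179) = 1.
Legendre symbol 1 ⇒ 179 is split.

split — (179) = 𝔭₁𝔭₂ with 𝔭₁ ≠ 𝔭₂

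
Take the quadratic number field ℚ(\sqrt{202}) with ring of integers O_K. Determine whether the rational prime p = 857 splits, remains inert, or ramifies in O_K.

857 splits in O_K

202 mod 4 = 2, hence disc K = 4·202 = 808 and O_K = ℤ[√202].
Since gcd(857, 808) = 1 the prime 857 does not ramify.
Legendre symbol by Euler's criterion: (202/857) ≡ 202^428 ≡ 1 (mod 857), i.e. (202/857) = 1.
d is a quadratic residue mod p, hence 857 splits in O_K.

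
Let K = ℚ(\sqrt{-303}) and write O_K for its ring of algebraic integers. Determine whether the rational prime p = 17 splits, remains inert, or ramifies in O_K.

-303 mod 4 = 1, hence disc K = -303 and O_K = ℤ[(1+√-303)/2].
Since gcd(17, -303) = 1 the prime 17 does not ramify.
Compute (-303/17) via Euler: 3^((17-1)/2) mod 17 = 16, so (-303/17) = -1.
(-303/17) = -1, so 17 is inert.

17 remains inert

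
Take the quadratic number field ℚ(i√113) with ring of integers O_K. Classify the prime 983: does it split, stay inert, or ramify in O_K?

split

-113 mod 4 = 3, hence disc K = 4·(-113) = -452 and O_K = ℤ[√-113].
Since gcd(983, -452) = 1 the prime 983 does not ramify.
Euler's criterion: (-113)^491 mod 983 = 1. Thus (-113|983) = 1.
Legendre symbol 1 ⇒ 983 is split.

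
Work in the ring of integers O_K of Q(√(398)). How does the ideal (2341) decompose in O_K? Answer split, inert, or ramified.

398 mod 4 = 2, hence disc K = 4·398 = 1592 and O_K = ℤ[√398].
disc(K) = 1592 is not divisible by 2341; 2341 is unramified.
Legendre symbol by Euler's criterion: (398/2341) ≡ 398^1170 ≡ 1 (mod 2341), i.e. (398/2341) = 1.
(398/2341) = 1, so 2341 splits.

split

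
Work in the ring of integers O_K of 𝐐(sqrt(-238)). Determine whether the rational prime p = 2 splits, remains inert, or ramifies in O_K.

p ramifies

-238 mod 4 = 2, hence disc K = 4·(-238) = -952 and O_K = ℤ[√-238].
Ramification test: 2 | -952. The prime 2 ramifies in K.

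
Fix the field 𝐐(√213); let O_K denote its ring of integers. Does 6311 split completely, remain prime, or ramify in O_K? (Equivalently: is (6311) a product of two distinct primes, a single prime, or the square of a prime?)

p splits

d = 213 ≡ 1 (mod 4), so O_K = ℤ[(1+√213)/2] and disc(K) = d = 213.
disc(K) = 213 is not divisible by 6311; 6311 is unramified.
Compute (213/6311) via Euler: 213^((6311-1)/2) mod 6311 = 1, so (213/6311) = 1.
Legendre symbol 1 ⇒ 6311 is split.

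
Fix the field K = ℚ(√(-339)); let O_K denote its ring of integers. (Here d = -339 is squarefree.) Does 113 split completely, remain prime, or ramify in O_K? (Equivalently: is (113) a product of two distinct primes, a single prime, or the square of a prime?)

d = -339 ≡ 1 (mod 4), so O_K = ℤ[(1+√-339)/2] and disc(K) = d = -339.
113 divides disc(K) = -339, so 113 ramifies.

ramifies in O_K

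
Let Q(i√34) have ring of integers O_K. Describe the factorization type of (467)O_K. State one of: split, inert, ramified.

p splits

Since -34 ≢ 1 mod 4, the ring of integers is ℤ[√-34] with discriminant 4·(-34) = -136.
Since gcd(467, -136) = 1 the prime 467 does not ramify.
Compute (-34/467) via Euler: 433^((467-1)/2) mod 467 = 1, so (-34/467) = 1.
d is a quadratic residue mod p, hence 467 splits in O_K.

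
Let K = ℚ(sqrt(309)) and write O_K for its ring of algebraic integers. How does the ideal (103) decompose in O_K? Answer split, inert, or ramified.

ramified

Since 309 ≡ 1 mod 4, the ring of integers is ℤ[(1+√309)/2] with discriminant 309.
disc(K) = 309 = 103·3, so p = 103 is ramified.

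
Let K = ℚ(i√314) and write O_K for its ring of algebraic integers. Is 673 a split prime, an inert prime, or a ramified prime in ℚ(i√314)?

d = -314 ≡ 2 (mod 4), so O_K = ℤ[√-314] and disc(K) = 4d = -1256.
673 ∤ -1256, so 673 is unramified.
Euler's criterion: (-314)^336 mod 673 = 672. Thus (-314|673) = -1.
(-314/673) = -1, so 673 is inert.

remains prime (inert)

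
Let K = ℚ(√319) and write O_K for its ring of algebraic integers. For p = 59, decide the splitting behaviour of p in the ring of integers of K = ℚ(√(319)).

inert

319 mod 4 = 3, hence disc K = 4·319 = 1276 and O_K = ℤ[√319].
disc(K) = 1276 is not divisible by 59; 59 is unramified.
Compute (319/59) via Euler: 24^((59-1)/2) mod 59 = 58, so (319/59) = -1.
(319/59) = -1, so 59 is inert.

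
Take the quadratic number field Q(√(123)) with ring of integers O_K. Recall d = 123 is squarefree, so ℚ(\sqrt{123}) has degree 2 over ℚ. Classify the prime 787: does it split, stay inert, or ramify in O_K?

d = 123 ≡ 3 (mod 4), so O_K = ℤ[√123] and disc(K) = 4d = 492.
disc(K) = 492 is not divisible by 787; 787 is unramified.
(123/787) = 123^393 mod 787 = 786, giving Legendre symbol -1.
Legendre symbol -1 ⇒ 787 is inert.

remains prime (inert)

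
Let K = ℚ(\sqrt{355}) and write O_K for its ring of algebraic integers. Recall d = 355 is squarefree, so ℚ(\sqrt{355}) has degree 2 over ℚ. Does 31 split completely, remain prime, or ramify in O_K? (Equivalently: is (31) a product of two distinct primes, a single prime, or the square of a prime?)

d = 355 ≡ 3 (mod 4), so O_K = ℤ[√355] and disc(K) = 4d = 1420.
Since gcd(31, 1420) = 1 the prime 31 does not ramify.
Legendre symbol by Euler's criterion: (355/31) ≡ 355^15 ≡ 1 (mod 31), i.e. (355/31) = 1.
d is a quadratic residue mod p, hence 31 splits in O_K.

31 splits in O_K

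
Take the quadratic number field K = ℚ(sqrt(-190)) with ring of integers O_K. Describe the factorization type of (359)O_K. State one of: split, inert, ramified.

splits completely

d = -190 ≡ 2 (mod 4), so O_K = ℤ[√-190] and disc(K) = 4d = -760.
359 ∤ -760, so 359 is unramified.
Euler's criterion: (-190)^179 mod 359 = 1. Thus (-190|359) = 1.
(-190/359) = 1, so 359 splits.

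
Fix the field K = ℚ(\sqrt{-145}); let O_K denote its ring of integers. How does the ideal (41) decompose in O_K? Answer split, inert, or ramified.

inert

-145 mod 4 = 3, hence disc K = 4·(-145) = -580 and O_K = ℤ[√-145].
41 ∤ -580, so 41 is unramified.
Euler's criterion: (-145)^20 mod 41 = 40. Thus (-145|41) = -1.
(-145/41) = -1, so 41 is inert.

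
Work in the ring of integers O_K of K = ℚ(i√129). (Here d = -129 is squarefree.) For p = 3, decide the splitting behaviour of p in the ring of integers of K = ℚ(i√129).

-129 mod 4 = 3, hence disc K = 4·(-129) = -516 and O_K = ℤ[√-129].
3 divides disc(K) = -516, so 3 ramifies.

ramified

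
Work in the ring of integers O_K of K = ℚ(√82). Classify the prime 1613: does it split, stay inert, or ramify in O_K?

82 mod 4 = 2, hence disc K = 4·82 = 328 and O_K = ℤ[√82].
Since gcd(1613, 328) = 1 the prime 1613 does not ramify.
Euler's criterion: 82^806 mod 1613 = 1. Thus (82|1613) = 1.
Legendre symbol 1 ⇒ 1613 is split.

splits completely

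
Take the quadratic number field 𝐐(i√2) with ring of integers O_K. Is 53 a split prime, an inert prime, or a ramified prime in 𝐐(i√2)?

d = -2 ≡ 2 (mod 4), so O_K = ℤ[√-2] and disc(K) = 4d = -8.
disc(K) = -8 is not divisible by 53; 53 is unramified.
Compute (-2/53) via Euler: 51^((53-1)/2) mod 53 = 52, so (-2/53) = -1.
d is a non-residue mod p, hence 53 remains inert in O_K.

inert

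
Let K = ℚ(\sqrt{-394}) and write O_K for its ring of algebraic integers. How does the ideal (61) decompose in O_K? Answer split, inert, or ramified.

remains prime (inert)

Since -394 ≢ 1 mod 4, the ring of integers is ℤ[√-394] with discriminant 4·(-394) = -1576.
61 ∤ -1576, so 61 is unramified.
Compute (-394/61) via Euler: 33^((61-1)/2) mod 61 = 60, so (-394/61) = -1.
Legendre symbol -1 ⇒ 61 is inert.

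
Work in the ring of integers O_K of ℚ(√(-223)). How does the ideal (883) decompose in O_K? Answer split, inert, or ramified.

-223 mod 4 = 1, hence disc K = -223 and O_K = ℤ[(1+√-223)/2].
disc(K) = -223 is not divisible by 883; 883 is unramified.
Legendre symbol by Euler's criterion: (-223/883) ≡ (-223)^441 ≡ 882 (mod 883), i.e. (-223/883) = -1.
d is a non-residue mod p, hence 883 remains inert in O_K.

remains prime (inert)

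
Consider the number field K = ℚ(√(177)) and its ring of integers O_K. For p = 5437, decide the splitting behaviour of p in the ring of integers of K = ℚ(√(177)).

p splits

177 mod 4 = 1, hence disc K = 177 and O_K = ℤ[(1+√177)/2].
5437 ∤ 177, so 5437 is unramified.
Euler's criterion: 177^2718 mod 5437 = 1. Thus (177|5437) = 1.
d is a quadratic residue mod p, hence 5437 splits in O_K.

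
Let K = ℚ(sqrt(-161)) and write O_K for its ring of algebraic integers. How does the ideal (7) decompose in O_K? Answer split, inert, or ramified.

d = -161 ≡ 3 (mod 4), so O_K = ℤ[√-161] and disc(K) = 4d = -644.
disc(K) = -644 = 7·(-92), so p = 7 is ramified.

ramifies in O_K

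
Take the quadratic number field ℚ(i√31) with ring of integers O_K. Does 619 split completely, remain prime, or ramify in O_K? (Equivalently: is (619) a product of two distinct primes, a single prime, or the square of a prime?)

inert

d = -31 ≡ 1 (mod 4), so O_K = ℤ[(1+√-31)/2] and disc(K) = d = -31.
Since gcd(619, -31) = 1 the prime 619 does not ramify.
Compute (-31/619) via Euler: 588^((619-1)/2) mod 619 = 618, so (-31/619) = -1.
d is a non-residue mod p, hence 619 remains inert in O_K.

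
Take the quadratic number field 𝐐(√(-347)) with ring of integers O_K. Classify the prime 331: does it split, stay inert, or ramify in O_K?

remains prime (inert)

d = -347 ≡ 1 (mod 4), so O_K = ℤ[(1+√-347)/2] and disc(K) = d = -347.
Since gcd(331, -347) = 1 the prime 331 does not ramify.
Compute (-347/331) via Euler: 315^((331-1)/2) mod 331 = 330, so (-347/331) = -1.
d is a non-residue mod p, hence 331 remains inert in O_K.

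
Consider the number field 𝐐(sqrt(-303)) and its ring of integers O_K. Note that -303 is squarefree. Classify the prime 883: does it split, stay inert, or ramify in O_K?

inert

Since -303 ≡ 1 mod 4, the ring of integers is ℤ[(1+√-303)/2] with discriminant -303.
883 ∤ -303, so 883 is unramified.
Euler's criterion: (-303)^441 mod 883 = 882. Thus (-303|883) = -1.
d is a non-residue mod p, hence 883 remains inert in O_K.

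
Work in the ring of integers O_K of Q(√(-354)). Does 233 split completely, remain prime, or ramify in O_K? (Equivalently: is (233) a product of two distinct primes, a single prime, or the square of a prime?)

splits completely

Since -354 ≢ 1 mod 4, the ring of integers is ℤ[√-354] with discriminant 4·(-354) = -1416.
233 ∤ -1416, so 233 is unramified.
(-354/233) = 112^116 mod 233 = 1, giving Legendre symbol 1.
Legendre symbol 1 ⇒ 233 is split.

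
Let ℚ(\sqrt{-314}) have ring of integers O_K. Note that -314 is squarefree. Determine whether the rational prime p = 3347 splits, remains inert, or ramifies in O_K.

remains prime (inert)

Since -314 ≢ 1 mod 4, the ring of integers is ℤ[√-314] with discriminant 4·(-314) = -1256.
3347 ∤ -1256, so 3347 is unramified.
Compute (-314/3347) via Euler: 3033^((3347-1)/2) mod 3347 = 3346, so (-314/3347) = -1.
d is a non-residue mod p, hence 3347 remains inert in O_K.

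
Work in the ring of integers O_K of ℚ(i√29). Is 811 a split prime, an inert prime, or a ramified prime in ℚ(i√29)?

d = -29 ≡ 3 (mod 4), so O_K = ℤ[√-29] and disc(K) = 4d = -116.
811 ∤ -116, so 811 is unramified.
Compute (-29/811) via Euler: 782^((811-1)/2) mod 811 = 810, so (-29/811) = -1.
(-29/811) = -1, so 811 is inert.

inert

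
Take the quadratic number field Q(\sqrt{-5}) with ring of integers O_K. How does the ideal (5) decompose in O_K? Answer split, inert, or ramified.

ramified

-5 mod 4 = 3, hence disc K = 4·(-5) = -20 and O_K = ℤ[√-5].
Ramification test: 5 | -20. The prime 5 ramifies in K.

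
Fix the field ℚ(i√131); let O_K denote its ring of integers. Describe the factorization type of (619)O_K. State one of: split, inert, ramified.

d = -131 ≡ 1 (mod 4), so O_K = ℤ[(1+√-131)/2] and disc(K) = d = -131.
619 ∤ -131, so 619 is unramified.
Legendre symbol by Euler's criterion: (-131/619) ≡ (-131)^309 ≡ 618 (mod 619), i.e. (-131/619) = -1.
d is a non-residue mod p, hence 619 remains inert in O_K.

inert — (619) stays prime in O_K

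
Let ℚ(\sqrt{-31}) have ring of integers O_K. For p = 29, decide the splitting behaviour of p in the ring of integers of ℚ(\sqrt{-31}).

29 remains inert

d = -31 ≡ 1 (mod 4), so O_K = ℤ[(1+√-31)/2] and disc(K) = d = -31.
29 ∤ -31, so 29 is unramified.
Legendre symbol by Euler's criterion: (-31/29) ≡ (-31)^14 ≡ 28 (mod 29), i.e. (-31/29) = -1.
(-31/29) = -1, so 29 is inert.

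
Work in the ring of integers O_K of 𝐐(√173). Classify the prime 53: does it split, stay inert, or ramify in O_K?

d = 173 ≡ 1 (mod 4), so O_K = ℤ[(1+√173)/2] and disc(K) = d = 173.
disc(K) = 173 is not divisible by 53; 53 is unramified.
Euler's criterion: 173^26 mod 53 = 52. Thus (173|53) = -1.
Legendre symbol -1 ⇒ 53 is inert.

p is inert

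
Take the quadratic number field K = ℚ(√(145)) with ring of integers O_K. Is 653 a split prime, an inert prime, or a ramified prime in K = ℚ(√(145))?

splits completely

d = 145 ≡ 1 (mod 4), so O_K = ℤ[(1+√145)/2] and disc(K) = d = 145.
Since gcd(653, 145) = 1 the prime 653 does not ramify.
(145/653) = 145^326 mod 653 = 1, giving Legendre symbol 1.
d is a quadratic residue mod p, hence 653 splits in O_K.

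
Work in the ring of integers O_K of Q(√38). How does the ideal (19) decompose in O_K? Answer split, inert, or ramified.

38 mod 4 = 2, hence disc K = 4·38 = 152 and O_K = ℤ[√38].
disc(K) = 152 = 19·8, so p = 19 is ramified.

19 is ramified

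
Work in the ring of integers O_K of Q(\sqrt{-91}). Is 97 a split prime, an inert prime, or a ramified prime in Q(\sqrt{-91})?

Since -91 ≡ 1 mod 4, the ring of integers is ℤ[(1+√-91)/2] with discriminant -91.
disc(K) = -91 is not divisible by 97; 97 is unramified.
(-91/97) = 6^48 mod 97 = 1, giving Legendre symbol 1.
d is a quadratic residue mod p, hence 97 splits in O_K.

split — (97) = 𝔭₁𝔭₂ with 𝔭₁ ≠ 𝔭₂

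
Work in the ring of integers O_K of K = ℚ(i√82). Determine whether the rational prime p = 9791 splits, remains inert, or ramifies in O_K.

Since -82 ≢ 1 mod 4, the ring of integers is ℤ[√-82] with discriminant 4·(-82) = -328.
9791 ∤ -328, so 9791 is unramified.
Legendre symbol by Euler's criterion: (-82/9791) ≡ (-82)^4895 ≡ 9790 (mod 9791), i.e. (-82/9791) = -1.
Legendre symbol -1 ⇒ 9791 is inert.

p is inert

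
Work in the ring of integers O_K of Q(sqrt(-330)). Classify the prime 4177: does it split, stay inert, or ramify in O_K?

-330 mod 4 = 2, hence disc K = 4·(-330) = -1320 and O_K = ℤ[√-330].
disc(K) = -1320 is not divisible by 4177; 4177 is unramified.
Compute (-330/4177) via Euler: 3847^((4177-1)/2) mod 4177 = 1, so (-330/4177) = 1.
Legendre symbol 1 ⇒ 4177 is split.

split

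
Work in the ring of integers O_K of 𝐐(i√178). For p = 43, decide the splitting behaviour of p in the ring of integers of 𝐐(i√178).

remains prime (inert)

Since -178 ≢ 1 mod 4, the ring of integers is ℤ[√-178] with discriminant 4·(-178) = -712.
disc(K) = -712 is not divisible by 43; 43 is unramified.
Legendre symbol by Euler's criterion: (-178/43) ≡ (-178)^21 ≡ 42 (mod 43), i.e. (-178/43) = -1.
(-178/43) = -1, so 43 is inert.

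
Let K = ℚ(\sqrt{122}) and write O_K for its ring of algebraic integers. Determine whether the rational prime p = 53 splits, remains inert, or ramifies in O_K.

p splits

d = 122 ≡ 2 (mod 4), so O_K = ℤ[√122] and disc(K) = 4d = 488.
Since gcd(53, 488) = 1 the prime 53 does not ramify.
(122/53) = 16^26 mod 53 = 1, giving Legendre symbol 1.
(122/53) = 1, so 53 splits.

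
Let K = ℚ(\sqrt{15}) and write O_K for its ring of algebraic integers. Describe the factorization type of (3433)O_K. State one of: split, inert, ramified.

3433 remains inert

15 mod 4 = 3, hence disc K = 4·15 = 60 and O_K = ℤ[√15].
3433 ∤ 60, so 3433 is unramified.
Legendre symbol by Euler's criterion: (15/3433) ≡ 15^1716 ≡ 3432 (mod 3433), i.e. (15/3433) = -1.
(15/3433) = -1, so 3433 is inert.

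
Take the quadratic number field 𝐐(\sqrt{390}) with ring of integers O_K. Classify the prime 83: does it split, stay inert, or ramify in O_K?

Since 390 ≢ 1 mod 4, the ring of integers is ℤ[√390] with discriminant 4·390 = 1560.
disc(K) = 1560 is not divisible by 83; 83 is unramified.
(390/83) = 58^41 mod 83 = 82, giving Legendre symbol -1.
(390/83) = -1, so 83 is inert.

83 remains inert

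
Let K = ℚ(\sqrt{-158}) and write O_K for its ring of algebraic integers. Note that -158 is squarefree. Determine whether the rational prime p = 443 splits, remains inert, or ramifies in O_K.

split — (443) = 𝔭₁𝔭₂ with 𝔭₁ ≠ 𝔭₂

-158 mod 4 = 2, hence disc K = 4·(-158) = -632 and O_K = ℤ[√-158].
disc(K) = -632 is not divisible by 443; 443 is unramified.
Euler's criterion: (-158)^221 mod 443 = 1. Thus (-158|443) = 1.
Legendre symbol 1 ⇒ 443 is split.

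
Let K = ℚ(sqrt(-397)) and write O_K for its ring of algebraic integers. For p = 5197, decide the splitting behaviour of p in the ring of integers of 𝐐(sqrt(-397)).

Since -397 ≢ 1 mod 4, the ring of integers is ℤ[√-397] with discriminant 4·(-397) = -1588.
Since gcd(5197, -1588) = 1 the prime 5197 does not ramify.
Legendre symbol by Euler's criterion: (-397/5197) ≡ (-397)^2598 ≡ 1 (mod 5197), i.e. (-397/5197) = 1.
Legendre symbol 1 ⇒ 5197 is split.

split — (5197) = 𝔭₁𝔭₂ with 𝔭₁ ≠ 𝔭₂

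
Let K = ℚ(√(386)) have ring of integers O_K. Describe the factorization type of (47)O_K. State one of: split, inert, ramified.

d = 386 ≡ 2 (mod 4), so O_K = ℤ[√386] and disc(K) = 4d = 1544.
Since gcd(47, 1544) = 1 the prime 47 does not ramify.
Compute (386/47) via Euler: 10^((47-1)/2) mod 47 = 46, so (386/47) = -1.
Legendre symbol -1 ⇒ 47 is inert.

inert — (47) stays prime in O_K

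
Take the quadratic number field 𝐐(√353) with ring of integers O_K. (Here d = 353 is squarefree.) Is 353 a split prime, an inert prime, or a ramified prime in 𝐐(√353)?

353 mod 4 = 1, hence disc K = 353 and O_K = ℤ[(1+√353)/2].
Ramification test: 353 | 353. The prime 353 ramifies in K.

ramifies in O_K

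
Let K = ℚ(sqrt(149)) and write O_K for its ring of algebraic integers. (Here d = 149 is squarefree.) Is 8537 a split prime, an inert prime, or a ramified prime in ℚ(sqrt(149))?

8537 remains inert

Since 149 ≡ 1 mod 4, the ring of integers is ℤ[(1+√149)/2] with discriminant 149.
8537 ∤ 149, so 8537 is unramified.
Euler's criterion: 149^4268 mod 8537 = 8536. Thus (149|8537) = -1.
Legendre symbol -1 ⇒ 8537 is inert.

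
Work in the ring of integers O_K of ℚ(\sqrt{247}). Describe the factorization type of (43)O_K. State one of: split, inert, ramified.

p is inert

d = 247 ≡ 3 (mod 4), so O_K = ℤ[√247] and disc(K) = 4d = 988.
disc(K) = 988 is not divisible by 43; 43 is unramified.
Legendre symbol by Euler's criterion: (247/43) ≡ 247^21 ≡ 42 (mod 43), i.e. (247/43) = -1.
d is a non-residue mod p, hence 43 remains inert in O_K.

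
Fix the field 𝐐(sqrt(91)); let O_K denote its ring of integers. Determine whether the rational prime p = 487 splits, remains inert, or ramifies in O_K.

split — (487) = 𝔭₁𝔭₂ with 𝔭₁ ≠ 𝔭₂

91 mod 4 = 3, hence disc K = 4·91 = 364 and O_K = ℤ[√91].
disc(K) = 364 is not divisible by 487; 487 is unramified.
(91/487) = 91^243 mod 487 = 1, giving Legendre symbol 1.
d is a quadratic residue mod p, hence 487 splits in O_K.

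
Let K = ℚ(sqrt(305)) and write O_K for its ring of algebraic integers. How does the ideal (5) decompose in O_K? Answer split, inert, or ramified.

5 is ramified

Since 305 ≡ 1 mod 4, the ring of integers is ℤ[(1+√305)/2] with discriminant 305.
disc(K) = 305 = 5·61, so p = 5 is ramified.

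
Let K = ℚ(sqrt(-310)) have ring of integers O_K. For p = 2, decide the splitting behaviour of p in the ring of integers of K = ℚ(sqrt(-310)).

d = -310 ≡ 2 (mod 4), so O_K = ℤ[√-310] and disc(K) = 4d = -1240.
Ramification test: 2 | -1240. The prime 2 ramifies in K.

ramified — (2) = 𝔭²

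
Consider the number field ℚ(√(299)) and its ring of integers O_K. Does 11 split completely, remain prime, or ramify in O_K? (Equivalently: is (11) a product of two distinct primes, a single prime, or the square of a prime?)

299 mod 4 = 3, hence disc K = 4·299 = 1196 and O_K = ℤ[√299].
disc(K) = 1196 is not divisible by 11; 11 is unramified.
(299/11) = 2^5 mod 11 = 10, giving Legendre symbol -1.
(299/11) = -1, so 11 is inert.

inert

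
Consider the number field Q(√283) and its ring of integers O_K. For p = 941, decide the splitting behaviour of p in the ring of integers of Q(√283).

splits completely

d = 283 ≡ 3 (mod 4), so O_K = ℤ[√283] and disc(K) = 4d = 1132.
Since gcd(941, 1132) = 1 the prime 941 does not ramify.
(283/941) = 283^470 mod 941 = 1, giving Legendre symbol 1.
Legendre symbol 1 ⇒ 941 is split.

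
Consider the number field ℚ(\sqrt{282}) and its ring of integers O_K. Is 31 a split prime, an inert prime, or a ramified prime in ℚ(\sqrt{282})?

p is inert

d = 282 ≡ 2 (mod 4), so O_K = ℤ[√282] and disc(K) = 4d = 1128.
disc(K) = 1128 is not divisible by 31; 31 is unramified.
Compute (282/31) via Euler: 3^((31-1)/2) mod 31 = 30, so (282/31) = -1.
Legendre symbol -1 ⇒ 31 is inert.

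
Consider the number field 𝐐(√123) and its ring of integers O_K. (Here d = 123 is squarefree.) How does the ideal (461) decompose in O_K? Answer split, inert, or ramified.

p is inert

123 mod 4 = 3, hence disc K = 4·123 = 492 and O_K = ℤ[√123].
disc(K) = 492 is not divisible by 461; 461 is unramified.
(123/461) = 123^230 mod 461 = 460, giving Legendre symbol -1.
Legendre symbol -1 ⇒ 461 is inert.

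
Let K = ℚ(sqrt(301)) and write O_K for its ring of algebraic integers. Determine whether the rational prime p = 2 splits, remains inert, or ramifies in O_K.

inert

301 mod 4 = 1, hence disc K = 301 and O_K = ℤ[(1+√301)/2].
2 ∤ 301, so 2 is unramified.
Checking d mod 8: 301 ≡ 5. Hence 2 is inert in O_K.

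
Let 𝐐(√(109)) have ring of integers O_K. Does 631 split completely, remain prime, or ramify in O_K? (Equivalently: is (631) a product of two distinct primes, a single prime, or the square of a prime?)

inert — (631) stays prime in O_K

d = 109 ≡ 1 (mod 4), so O_K = ℤ[(1+√109)/2] and disc(K) = d = 109.
disc(K) = 109 is not divisible by 631; 631 is unramified.
Euler's criterion: 109^315 mod 631 = 630. Thus (109|631) = -1.
d is a non-residue mod p, hence 631 remains inert in O_K.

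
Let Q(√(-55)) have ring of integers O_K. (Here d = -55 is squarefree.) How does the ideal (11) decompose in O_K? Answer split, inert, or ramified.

d = -55 ≡ 1 (mod 4), so O_K = ℤ[(1+√-55)/2] and disc(K) = d = -55.
Ramification test: 11 | -55. The prime 11 ramifies in K.

p ramifies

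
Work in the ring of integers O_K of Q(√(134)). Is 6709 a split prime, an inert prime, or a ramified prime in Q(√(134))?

6709 remains inert

Since 134 ≢ 1 mod 4, the ring of integers is ℤ[√134] with discriminant 4·134 = 536.
6709 ∤ 536, so 6709 is unramified.
Legendre symbol by Euler's criterion: (134/6709) ≡ 134^3354 ≡ 6708 (mod 6709), i.e. (134/6709) = -1.
(134/6709) = -1, so 6709 is inert.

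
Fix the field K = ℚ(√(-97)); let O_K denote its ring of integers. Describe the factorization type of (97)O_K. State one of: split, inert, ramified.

-97 mod 4 = 3, hence disc K = 4·(-97) = -388 and O_K = ℤ[√-97].
disc(K) = -388 = 97·(-4), so p = 97 is ramified.

97 is ramified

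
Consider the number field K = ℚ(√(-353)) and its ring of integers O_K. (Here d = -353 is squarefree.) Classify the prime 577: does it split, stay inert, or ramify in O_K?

-353 mod 4 = 3, hence disc K = 4·(-353) = -1412 and O_K = ℤ[√-353].
disc(K) = -1412 is not divisible by 577; 577 is unramified.
Legendre symbol by Euler's criterion: (-353/577) ≡ (-353)^288 ≡ 576 (mod 577), i.e. (-353/577) = -1.
(-353/577) = -1, so 577 is inert.

remains prime (inert)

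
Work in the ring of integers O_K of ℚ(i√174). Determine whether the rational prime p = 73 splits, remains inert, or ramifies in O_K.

inert — (73) stays prime in O_K

-174 mod 4 = 2, hence disc K = 4·(-174) = -696 and O_K = ℤ[√-174].
disc(K) = -696 is not divisible by 73; 73 is unramified.
(-174/73) = 45^36 mod 73 = 72, giving Legendre symbol -1.
Legendre symbol -1 ⇒ 73 is inert.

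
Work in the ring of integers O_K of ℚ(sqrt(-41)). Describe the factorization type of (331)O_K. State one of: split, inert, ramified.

-41 mod 4 = 3, hence disc K = 4·(-41) = -164 and O_K = ℤ[√-41].
331 ∤ -164, so 331 is unramified.
Compute (-41/331) via Euler: 290^((331-1)/2) mod 331 = 1, so (-41/331) = 1.
Legendre symbol 1 ⇒ 331 is split.

split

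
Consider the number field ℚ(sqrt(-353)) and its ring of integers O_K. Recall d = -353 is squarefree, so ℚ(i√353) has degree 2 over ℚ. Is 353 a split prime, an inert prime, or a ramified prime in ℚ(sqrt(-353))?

-353 mod 4 = 3, hence disc K = 4·(-353) = -1412 and O_K = ℤ[√-353].
Ramification test: 353 | -1412. The prime 353 ramifies in K.

p ramifies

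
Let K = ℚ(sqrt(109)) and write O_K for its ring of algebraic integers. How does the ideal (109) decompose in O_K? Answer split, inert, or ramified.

ramified — (109) = 𝔭²

109 mod 4 = 1, hence disc K = 109 and O_K = ℤ[(1+√109)/2].
Ramification test: 109 | 109. The prime 109 ramifies in K.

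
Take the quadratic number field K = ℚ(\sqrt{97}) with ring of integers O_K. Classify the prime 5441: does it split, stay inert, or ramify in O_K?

5441 splits in O_K

Since 97 ≡ 1 mod 4, the ring of integers is ℤ[(1+√97)/2] with discriminant 97.
disc(K) = 97 is not divisible by 5441; 5441 is unramified.
Euler's criterion: 97^2720 mod 5441 = 1. Thus (97|5441) = 1.
d is a quadratic residue mod p, hence 5441 splits in O_K.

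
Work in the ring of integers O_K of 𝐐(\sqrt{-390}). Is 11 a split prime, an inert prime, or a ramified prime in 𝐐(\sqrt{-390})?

Since -390 ≢ 1 mod 4, the ring of integers is ℤ[√-390] with discriminant 4·(-390) = -1560.
Since gcd(11, -1560) = 1 the prime 11 does not ramify.
Legendre symbol by Euler's criterion: (-390/11) ≡ (-390)^5 ≡ 10 (mod 11), i.e. (-390/11) = -1.
d is a non-residue mod p, hence 11 remains inert in O_K.

inert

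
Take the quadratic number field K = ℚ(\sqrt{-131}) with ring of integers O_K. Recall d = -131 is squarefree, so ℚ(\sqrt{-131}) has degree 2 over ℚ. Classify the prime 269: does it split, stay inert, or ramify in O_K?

Since -131 ≡ 1 mod 4, the ring of integers is ℤ[(1+√-131)/2] with discriminant -131.
269 ∤ -131, so 269 is unramified.
Euler's criterion: (-131)^134 mod 269 = 1. Thus (-131|269) = 1.
Legendre symbol 1 ⇒ 269 is split.

splits completely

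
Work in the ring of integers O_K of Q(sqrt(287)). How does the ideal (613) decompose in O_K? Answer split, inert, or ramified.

287 mod 4 = 3, hence disc K = 4·287 = 1148 and O_K = ℤ[√287].
Since gcd(613, 1148) = 1 the prime 613 does not ramify.
Legendre symbol by Euler's criterion: (287/613) ≡ 287^306 ≡ 1 (mod 613), i.e. (287/613) = 1.
(287/613) = 1, so 613 splits.

613 splits in O_K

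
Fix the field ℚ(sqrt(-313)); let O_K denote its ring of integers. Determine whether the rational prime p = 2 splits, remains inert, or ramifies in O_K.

ramifies in O_K

d = -313 ≡ 3 (mod 4), so O_K = ℤ[√-313] and disc(K) = 4d = -1252.
disc(K) = -1252 = 2·(-626), so p = 2 is ramified.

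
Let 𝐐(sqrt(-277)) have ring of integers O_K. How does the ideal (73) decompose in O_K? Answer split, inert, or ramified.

-277 mod 4 = 3, hence disc K = 4·(-277) = -1108 and O_K = ℤ[√-277].
Since gcd(73, -1108) = 1 the prime 73 does not ramify.
Legendre symbol by Euler's criterion: (-277/73) ≡ (-277)^36 ≡ 72 (mod 73), i.e. (-277/73) = -1.
d is a non-residue mod p, hence 73 remains inert in O_K.

inert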